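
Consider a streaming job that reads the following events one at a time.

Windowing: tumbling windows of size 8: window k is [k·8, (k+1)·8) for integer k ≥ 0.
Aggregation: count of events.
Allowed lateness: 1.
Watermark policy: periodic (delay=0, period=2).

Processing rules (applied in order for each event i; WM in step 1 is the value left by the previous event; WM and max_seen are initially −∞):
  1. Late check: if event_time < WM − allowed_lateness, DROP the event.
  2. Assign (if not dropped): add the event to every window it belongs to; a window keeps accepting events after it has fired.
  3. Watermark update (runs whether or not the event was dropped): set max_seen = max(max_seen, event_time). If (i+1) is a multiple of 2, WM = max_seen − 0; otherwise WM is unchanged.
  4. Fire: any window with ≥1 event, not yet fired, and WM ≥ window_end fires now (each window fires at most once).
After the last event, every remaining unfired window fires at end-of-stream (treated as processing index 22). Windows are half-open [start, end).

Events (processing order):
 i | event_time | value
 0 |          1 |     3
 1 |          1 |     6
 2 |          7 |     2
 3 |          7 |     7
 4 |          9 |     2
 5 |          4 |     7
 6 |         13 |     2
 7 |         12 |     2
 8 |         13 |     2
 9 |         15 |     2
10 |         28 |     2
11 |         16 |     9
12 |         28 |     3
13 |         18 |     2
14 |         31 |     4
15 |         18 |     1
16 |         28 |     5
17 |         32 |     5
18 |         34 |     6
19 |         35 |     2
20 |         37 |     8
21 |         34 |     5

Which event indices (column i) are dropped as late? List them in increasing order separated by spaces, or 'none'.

i=0 t=1 v=3: → [0,8); WM=−∞
i=1 t=1 v=6: → [0,8); WM=1
i=2 t=7 v=2: → [0,8); WM=1
i=3 t=7 v=7: → [0,8); WM=7
i=4 t=9 v=2: → [8,16); WM=7
i=5 t=4 v=7: DROP (t<7-1); WM=9; [0,8) fires=4
i=6 t=13 v=2: → [8,16); WM=9
i=7 t=12 v=2: → [8,16); WM=13
i=8 t=13 v=2: → [8,16); WM=13
i=9 t=15 v=2: → [8,16); WM=15
i=10 t=28 v=2: → [24,32); WM=15
i=11 t=16 v=9: → [16,24); WM=28; [8,16) fires=5 [16,24) fires=1
i=12 t=28 v=3: → [24,32); WM=28
i=13 t=18 v=2: DROP (t<28-1); WM=28
i=14 t=31 v=4: → [24,32); WM=28
i=15 t=18 v=1: DROP (t<28-1); WM=31
i=16 t=28 v=5: DROP (t<31-1); WM=31
i=17 t=32 v=5: → [32,40); WM=32; [24,32) fires=3
i=18 t=34 v=6: → [32,40); WM=32
i=19 t=35 v=2: → [32,40); WM=35
i=20 t=37 v=8: → [32,40); WM=35
i=21 t=34 v=5: → [32,40); WM=37

5 13 15 16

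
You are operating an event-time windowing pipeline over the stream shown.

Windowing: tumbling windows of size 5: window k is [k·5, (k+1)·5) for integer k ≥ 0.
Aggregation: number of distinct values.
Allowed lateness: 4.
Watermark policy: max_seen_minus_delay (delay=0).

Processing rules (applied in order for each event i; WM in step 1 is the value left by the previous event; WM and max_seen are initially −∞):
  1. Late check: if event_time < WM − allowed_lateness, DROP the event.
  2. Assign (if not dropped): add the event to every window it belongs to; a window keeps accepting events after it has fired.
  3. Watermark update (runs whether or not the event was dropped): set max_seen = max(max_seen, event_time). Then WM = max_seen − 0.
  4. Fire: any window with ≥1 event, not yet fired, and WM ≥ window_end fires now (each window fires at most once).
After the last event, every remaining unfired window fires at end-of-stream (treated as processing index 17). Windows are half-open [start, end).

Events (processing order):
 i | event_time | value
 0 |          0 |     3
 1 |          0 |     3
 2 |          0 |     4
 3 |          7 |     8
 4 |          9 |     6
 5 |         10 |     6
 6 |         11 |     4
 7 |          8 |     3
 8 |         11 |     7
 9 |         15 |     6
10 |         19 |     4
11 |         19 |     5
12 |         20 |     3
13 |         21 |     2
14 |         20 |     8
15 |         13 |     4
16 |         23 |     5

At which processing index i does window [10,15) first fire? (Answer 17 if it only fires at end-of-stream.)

i=0 t=0 v=3: → [0,5); WM=0
i=1 t=0 v=3: → [0,5); WM=0
i=2 t=0 v=4: → [0,5); WM=0
i=3 t=7 v=8: → [5,10); WM=7; [0,5) fires=2
i=4 t=9 v=6: → [5,10); WM=9
i=5 t=10 v=6: → [10,15); WM=10; [5,10) fires=2
i=6 t=11 v=4: → [10,15); WM=11
i=7 t=8 v=3: → [5,10); WM=11
i=8 t=11 v=7: → [10,15); WM=11
i=9 t=15 v=6: → [15,20); WM=15; [10,15) fires=3
i=10 t=19 v=4: → [15,20); WM=19
i=11 t=19 v=5: → [15,20); WM=19
i=12 t=20 v=3: → [20,25); WM=20; [15,20) fires=3
i=13 t=21 v=2: → [20,25); WM=21
i=14 t=20 v=8: → [20,25); WM=21
i=15 t=13 v=4: DROP (t<21-4); WM=21
i=16 t=23 v=5: → [20,25); WM=23

9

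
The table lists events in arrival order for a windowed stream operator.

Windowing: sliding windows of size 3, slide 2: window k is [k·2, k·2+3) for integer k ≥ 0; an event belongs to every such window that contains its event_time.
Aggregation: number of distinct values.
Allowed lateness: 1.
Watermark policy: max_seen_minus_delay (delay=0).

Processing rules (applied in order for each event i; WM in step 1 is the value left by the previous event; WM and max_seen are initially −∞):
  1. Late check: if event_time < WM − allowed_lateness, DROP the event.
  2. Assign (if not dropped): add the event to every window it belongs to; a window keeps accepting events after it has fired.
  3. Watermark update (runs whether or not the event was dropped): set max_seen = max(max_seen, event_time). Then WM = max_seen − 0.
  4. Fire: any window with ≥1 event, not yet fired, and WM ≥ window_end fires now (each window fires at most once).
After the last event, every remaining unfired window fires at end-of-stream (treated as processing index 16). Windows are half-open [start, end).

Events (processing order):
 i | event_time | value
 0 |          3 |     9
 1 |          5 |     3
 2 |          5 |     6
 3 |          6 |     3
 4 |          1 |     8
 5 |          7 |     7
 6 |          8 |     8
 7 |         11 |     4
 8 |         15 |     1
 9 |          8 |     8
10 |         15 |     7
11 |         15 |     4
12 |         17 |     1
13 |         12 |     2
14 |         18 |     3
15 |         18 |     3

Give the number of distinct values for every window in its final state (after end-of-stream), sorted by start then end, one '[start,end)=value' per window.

i=0 t=3 v=9: → [2,5); WM=3
i=1 t=5 v=3: → [4,7); WM=5; [2,5) fires=1
i=2 t=5 v=6: → [4,7); WM=5
i=3 t=6 v=3: → [6,9),[4,7); WM=6
i=4 t=1 v=8: DROP (t<6-1); WM=6
i=5 t=7 v=7: → [6,9); WM=7; [4,7) fires=2
i=6 t=8 v=8: → [8,11),[6,9); WM=8
i=7 t=11 v=4: → [10,13); WM=11; [6,9) fires=3 [8,11) fires=1
i=8 t=15 v=1: → [14,17); WM=15; [10,13) fires=1
i=9 t=8 v=8: DROP (t<15-1); WM=15
i=10 t=15 v=7: → [14,17); WM=15
i=11 t=15 v=4: → [14,17); WM=15
i=12 t=17 v=1: → [16,19); WM=17; [14,17) fires=3
i=13 t=12 v=2: DROP (t<17-1); WM=17
i=14 t=18 v=3: → [18,21),[16,19); WM=18
i=15 t=18 v=3: → [18,21),[16,19); WM=18

[2,5)=1 [4,7)=2 [6,9)=3 [8,11)=1 [10,13)=1 [14,17)=3 [16,19)=2 [18,21)=1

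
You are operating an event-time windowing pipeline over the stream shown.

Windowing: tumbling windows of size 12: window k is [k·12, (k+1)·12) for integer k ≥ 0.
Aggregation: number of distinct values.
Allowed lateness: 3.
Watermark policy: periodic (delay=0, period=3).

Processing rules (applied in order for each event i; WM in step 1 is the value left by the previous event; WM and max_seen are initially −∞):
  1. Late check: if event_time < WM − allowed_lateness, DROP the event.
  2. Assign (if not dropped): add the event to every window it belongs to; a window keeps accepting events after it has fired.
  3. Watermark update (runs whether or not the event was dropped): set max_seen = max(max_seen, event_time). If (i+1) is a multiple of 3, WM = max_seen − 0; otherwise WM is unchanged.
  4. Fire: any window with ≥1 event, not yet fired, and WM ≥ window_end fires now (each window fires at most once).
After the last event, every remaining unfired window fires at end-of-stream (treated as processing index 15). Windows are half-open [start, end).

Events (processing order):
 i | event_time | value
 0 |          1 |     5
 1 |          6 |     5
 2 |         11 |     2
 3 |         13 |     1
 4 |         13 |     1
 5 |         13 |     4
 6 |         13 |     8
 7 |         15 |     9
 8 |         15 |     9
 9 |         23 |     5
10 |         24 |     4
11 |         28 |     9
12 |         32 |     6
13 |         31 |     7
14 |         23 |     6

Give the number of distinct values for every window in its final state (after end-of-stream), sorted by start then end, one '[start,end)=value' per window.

[0,12)=2 [12,24)=5 [24,36)=4

i=0 t=1 v=5: → [0,12); WM=−∞
i=1 t=6 v=5: → [0,12); WM=−∞
i=2 t=11 v=2: → [0,12); WM=11
i=3 t=13 v=1: → [12,24); WM=11
i=4 t=13 v=1: → [12,24); WM=11
i=5 t=13 v=4: → [12,24); WM=13; [0,12) fires=2
i=6 t=13 v=8: → [12,24); WM=13
i=7 t=15 v=9: → [12,24); WM=13
i=8 t=15 v=9: → [12,24); WM=15
i=9 t=23 v=5: → [12,24); WM=15
i=10 t=24 v=4: → [24,36); WM=15
i=11 t=28 v=9: → [24,36); WM=28; [12,24) fires=5
i=12 t=32 v=6: → [24,36); WM=28
i=13 t=31 v=7: → [24,36); WM=28
i=14 t=23 v=6: DROP (t<28-3); WM=32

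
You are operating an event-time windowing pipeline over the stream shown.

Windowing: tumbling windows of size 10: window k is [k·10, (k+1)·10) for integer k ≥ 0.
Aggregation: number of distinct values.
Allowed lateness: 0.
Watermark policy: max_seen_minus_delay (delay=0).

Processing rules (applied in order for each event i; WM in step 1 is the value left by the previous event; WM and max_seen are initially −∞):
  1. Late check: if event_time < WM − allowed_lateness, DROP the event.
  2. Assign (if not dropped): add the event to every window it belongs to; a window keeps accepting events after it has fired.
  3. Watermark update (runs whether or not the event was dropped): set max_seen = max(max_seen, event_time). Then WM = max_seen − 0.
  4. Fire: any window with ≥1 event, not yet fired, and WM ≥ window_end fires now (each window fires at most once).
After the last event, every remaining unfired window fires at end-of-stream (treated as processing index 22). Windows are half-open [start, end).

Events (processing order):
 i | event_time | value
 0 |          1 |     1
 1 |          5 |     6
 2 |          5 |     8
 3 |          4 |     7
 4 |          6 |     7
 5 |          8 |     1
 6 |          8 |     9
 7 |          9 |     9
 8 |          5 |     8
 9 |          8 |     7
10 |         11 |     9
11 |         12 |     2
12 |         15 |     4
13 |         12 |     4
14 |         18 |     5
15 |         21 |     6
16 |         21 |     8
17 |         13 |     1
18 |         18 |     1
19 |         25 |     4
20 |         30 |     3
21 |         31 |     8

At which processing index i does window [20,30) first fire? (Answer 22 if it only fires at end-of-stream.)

20

i=0 t=1 v=1: → [0,10); WM=1
i=1 t=5 v=6: → [0,10); WM=5
i=2 t=5 v=8: → [0,10); WM=5
i=3 t=4 v=7: DROP (t<5-0); WM=5
i=4 t=6 v=7: → [0,10); WM=6
i=5 t=8 v=1: → [0,10); WM=8
i=6 t=8 v=9: → [0,10); WM=8
i=7 t=9 v=9: → [0,10); WM=9
i=8 t=5 v=8: DROP (t<9-0); WM=9
i=9 t=8 v=7: DROP (t<9-0); WM=9
i=10 t=11 v=9: → [10,20); WM=11; [0,10) fires=5
i=11 t=12 v=2: → [10,20); WM=12
i=12 t=15 v=4: → [10,20); WM=15
i=13 t=12 v=4: DROP (t<15-0); WM=15
i=14 t=18 v=5: → [10,20); WM=18
i=15 t=21 v=6: → [20,30); WM=21; [10,20) fires=4
i=16 t=21 v=8: → [20,30); WM=21
i=17 t=13 v=1: DROP (t<21-0); WM=21
i=18 t=18 v=1: DROP (t<21-0); WM=21
i=19 t=25 v=4: → [20,30); WM=25
i=20 t=30 v=3: → [30,40); WM=30; [20,30) fires=3
i=21 t=31 v=8: → [30,40); WM=31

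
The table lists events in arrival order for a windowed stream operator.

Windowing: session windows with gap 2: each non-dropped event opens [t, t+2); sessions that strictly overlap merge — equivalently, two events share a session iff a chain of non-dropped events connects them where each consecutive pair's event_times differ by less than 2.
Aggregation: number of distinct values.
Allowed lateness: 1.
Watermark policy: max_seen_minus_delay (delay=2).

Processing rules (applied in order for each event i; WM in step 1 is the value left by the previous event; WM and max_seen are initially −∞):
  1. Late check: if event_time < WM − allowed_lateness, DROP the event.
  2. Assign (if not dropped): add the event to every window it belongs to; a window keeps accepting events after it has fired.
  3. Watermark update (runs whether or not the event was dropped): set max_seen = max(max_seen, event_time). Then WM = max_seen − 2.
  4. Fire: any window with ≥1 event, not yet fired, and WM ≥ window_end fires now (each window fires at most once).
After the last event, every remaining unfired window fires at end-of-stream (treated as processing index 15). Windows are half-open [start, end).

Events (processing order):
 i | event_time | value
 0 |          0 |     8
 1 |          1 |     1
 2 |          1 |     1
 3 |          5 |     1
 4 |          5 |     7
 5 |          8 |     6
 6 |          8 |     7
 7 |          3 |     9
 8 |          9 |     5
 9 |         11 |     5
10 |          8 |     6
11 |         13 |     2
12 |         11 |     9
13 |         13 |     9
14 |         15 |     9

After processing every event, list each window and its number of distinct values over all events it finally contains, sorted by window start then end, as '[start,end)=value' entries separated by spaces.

[0,3)=2 [5,7)=2 [8,11)=3 [11,13)=2 [13,15)=2 [15,17)=1

i=0 t=0 v=8: → [0,2); WM=-2
i=1 t=1 v=1: → [0,3); WM=-1
i=2 t=1 v=1: → [0,3); WM=-1
i=3 t=5 v=1: → [5,7); WM=3
i=4 t=5 v=7: → [5,7); WM=3
i=5 t=8 v=6: → [8,10); WM=6
i=6 t=8 v=7: → [8,10); WM=6
i=7 t=3 v=9: DROP (t<6-1); WM=6
i=8 t=9 v=5: → [8,11); WM=7
i=9 t=11 v=5: → [11,13); WM=9
i=10 t=8 v=6: → [8,11); WM=9
i=11 t=13 v=2: → [13,15); WM=11
i=12 t=11 v=9: → [11,13); WM=11
i=13 t=13 v=9: → [13,15); WM=11
i=14 t=15 v=9: → [15,17); WM=13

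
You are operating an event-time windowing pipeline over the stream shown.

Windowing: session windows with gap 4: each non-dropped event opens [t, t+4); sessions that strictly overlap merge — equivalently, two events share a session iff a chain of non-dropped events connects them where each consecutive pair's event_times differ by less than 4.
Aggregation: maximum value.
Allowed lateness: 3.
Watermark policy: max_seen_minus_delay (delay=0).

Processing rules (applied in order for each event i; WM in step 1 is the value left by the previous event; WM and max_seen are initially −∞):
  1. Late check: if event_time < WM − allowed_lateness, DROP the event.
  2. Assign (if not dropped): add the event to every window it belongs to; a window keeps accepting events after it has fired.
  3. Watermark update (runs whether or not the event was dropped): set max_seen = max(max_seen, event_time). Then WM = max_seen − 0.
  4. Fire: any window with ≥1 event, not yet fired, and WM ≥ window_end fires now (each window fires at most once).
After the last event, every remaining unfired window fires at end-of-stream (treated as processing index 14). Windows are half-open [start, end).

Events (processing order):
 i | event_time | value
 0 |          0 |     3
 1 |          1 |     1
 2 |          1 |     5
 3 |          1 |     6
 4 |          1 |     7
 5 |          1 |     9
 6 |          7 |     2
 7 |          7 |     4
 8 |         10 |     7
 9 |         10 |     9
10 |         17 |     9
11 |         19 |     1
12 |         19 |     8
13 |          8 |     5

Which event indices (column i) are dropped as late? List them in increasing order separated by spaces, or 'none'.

i=0 t=0 v=3: → [0,4); WM=0
i=1 t=1 v=1: → [0,5); WM=1
i=2 t=1 v=5: → [0,5); WM=1
i=3 t=1 v=6: → [0,5); WM=1
i=4 t=1 v=7: → [0,5); WM=1
i=5 t=1 v=9: → [0,5); WM=1
i=6 t=7 v=2: → [7,11); WM=7
i=7 t=7 v=4: → [7,11); WM=7
i=8 t=10 v=7: → [7,14); WM=10
i=9 t=10 v=9: → [7,14); WM=10
i=10 t=17 v=9: → [17,21); WM=17
i=11 t=19 v=1: → [17,23); WM=19
i=12 t=19 v=8: → [17,23); WM=19
i=13 t=8 v=5: DROP (t<19-3); WM=19

13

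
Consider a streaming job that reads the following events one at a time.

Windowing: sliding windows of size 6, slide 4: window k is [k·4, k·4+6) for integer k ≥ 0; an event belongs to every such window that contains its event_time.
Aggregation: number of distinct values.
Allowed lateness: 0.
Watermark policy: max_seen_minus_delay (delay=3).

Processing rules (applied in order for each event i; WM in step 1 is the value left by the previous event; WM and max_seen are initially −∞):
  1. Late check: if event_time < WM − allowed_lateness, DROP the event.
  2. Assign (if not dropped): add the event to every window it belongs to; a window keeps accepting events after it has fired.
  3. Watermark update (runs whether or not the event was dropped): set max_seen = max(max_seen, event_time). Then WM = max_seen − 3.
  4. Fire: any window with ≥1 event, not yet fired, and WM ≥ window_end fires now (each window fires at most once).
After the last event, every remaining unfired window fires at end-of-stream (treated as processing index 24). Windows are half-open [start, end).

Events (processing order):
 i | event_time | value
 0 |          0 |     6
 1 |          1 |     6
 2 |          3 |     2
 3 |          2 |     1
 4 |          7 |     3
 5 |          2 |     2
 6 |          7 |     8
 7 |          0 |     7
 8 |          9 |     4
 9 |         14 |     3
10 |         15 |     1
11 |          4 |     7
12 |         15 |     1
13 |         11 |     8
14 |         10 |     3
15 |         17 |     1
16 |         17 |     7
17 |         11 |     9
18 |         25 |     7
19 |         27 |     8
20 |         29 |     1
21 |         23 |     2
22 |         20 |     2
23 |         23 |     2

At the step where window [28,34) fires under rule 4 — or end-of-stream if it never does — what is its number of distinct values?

i=0 t=0 v=6: → [0,6); WM=-3
i=1 t=1 v=6: → [0,6); WM=-2
i=2 t=3 v=2: → [0,6); WM=0
i=3 t=2 v=1: → [0,6); WM=0
i=4 t=7 v=3: → [4,10); WM=4
i=5 t=2 v=2: DROP (t<4-0); WM=4
i=6 t=7 v=8: → [4,10); WM=4
i=7 t=0 v=7: DROP (t<4-0); WM=4
i=8 t=9 v=4: → [8,14),[4,10); WM=6; [0,6) fires=3
i=9 t=14 v=3: → [12,18); WM=11; [4,10) fires=3
i=10 t=15 v=1: → [12,18); WM=12
i=11 t=4 v=7: DROP (t<12-0); WM=12
i=12 t=15 v=1: → [12,18); WM=12
i=13 t=11 v=8: DROP (t<12-0); WM=12
i=14 t=10 v=3: DROP (t<12-0); WM=12
i=15 t=17 v=1: → [16,22),[12,18); WM=14; [8,14) fires=1
i=16 t=17 v=7: → [16,22),[12,18); WM=14
i=17 t=11 v=9: DROP (t<14-0); WM=14
i=18 t=25 v=7: → [24,30),[20,26); WM=22; [12,18) fires=3 [16,22) fires=2
i=19 t=27 v=8: → [24,30); WM=24
i=20 t=29 v=1: → [28,34),[24,30); WM=26; [20,26) fires=1
i=21 t=23 v=2: DROP (t<26-0); WM=26
i=22 t=20 v=2: DROP (t<26-0); WM=26
i=23 t=23 v=2: DROP (t<26-0); WM=26

1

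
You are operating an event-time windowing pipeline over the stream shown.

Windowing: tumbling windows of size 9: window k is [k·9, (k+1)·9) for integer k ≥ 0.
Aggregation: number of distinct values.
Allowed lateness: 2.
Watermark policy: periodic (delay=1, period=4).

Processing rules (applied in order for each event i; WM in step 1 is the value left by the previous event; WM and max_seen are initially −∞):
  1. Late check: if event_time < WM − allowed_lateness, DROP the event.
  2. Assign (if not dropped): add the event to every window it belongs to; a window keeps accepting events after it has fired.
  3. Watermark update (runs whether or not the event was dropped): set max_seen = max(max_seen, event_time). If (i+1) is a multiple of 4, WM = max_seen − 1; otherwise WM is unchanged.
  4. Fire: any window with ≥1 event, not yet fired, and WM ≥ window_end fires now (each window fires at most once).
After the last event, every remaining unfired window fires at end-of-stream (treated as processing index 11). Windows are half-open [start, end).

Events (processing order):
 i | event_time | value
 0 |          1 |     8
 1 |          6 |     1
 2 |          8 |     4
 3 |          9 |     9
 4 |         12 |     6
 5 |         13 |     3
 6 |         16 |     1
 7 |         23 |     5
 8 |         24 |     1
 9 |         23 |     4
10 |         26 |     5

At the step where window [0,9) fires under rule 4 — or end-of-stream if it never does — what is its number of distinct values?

3

i=0 t=1 v=8: → [0,9); WM=−∞
i=1 t=6 v=1: → [0,9); WM=−∞
i=2 t=8 v=4: → [0,9); WM=−∞
i=3 t=9 v=9: → [9,18); WM=8
i=4 t=12 v=6: → [9,18); WM=8
i=5 t=13 v=3: → [9,18); WM=8
i=6 t=16 v=1: → [9,18); WM=8
i=7 t=23 v=5: → [18,27); WM=22; [0,9) fires=3 [9,18) fires=4
i=8 t=24 v=1: → [18,27); WM=22
i=9 t=23 v=4: → [18,27); WM=22
i=10 t=26 v=5: → [18,27); WM=22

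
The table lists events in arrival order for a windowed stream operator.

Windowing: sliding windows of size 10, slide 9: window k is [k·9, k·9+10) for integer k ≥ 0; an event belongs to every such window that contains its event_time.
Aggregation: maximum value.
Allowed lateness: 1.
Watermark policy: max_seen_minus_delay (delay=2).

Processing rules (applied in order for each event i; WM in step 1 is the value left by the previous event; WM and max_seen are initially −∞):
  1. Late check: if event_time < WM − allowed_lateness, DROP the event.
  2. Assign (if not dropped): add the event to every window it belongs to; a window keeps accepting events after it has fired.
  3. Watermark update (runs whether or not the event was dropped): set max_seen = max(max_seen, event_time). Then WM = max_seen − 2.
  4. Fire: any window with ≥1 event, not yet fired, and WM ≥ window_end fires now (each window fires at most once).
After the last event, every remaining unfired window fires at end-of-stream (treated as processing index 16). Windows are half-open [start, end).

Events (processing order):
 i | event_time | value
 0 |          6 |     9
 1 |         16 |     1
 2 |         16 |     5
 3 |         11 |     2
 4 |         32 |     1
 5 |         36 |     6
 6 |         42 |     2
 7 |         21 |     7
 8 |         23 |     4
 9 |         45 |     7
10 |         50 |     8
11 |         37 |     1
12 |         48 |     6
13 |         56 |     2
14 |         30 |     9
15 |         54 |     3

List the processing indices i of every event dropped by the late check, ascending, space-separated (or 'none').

i=0 t=6 v=9: → [0,10); WM=4
i=1 t=16 v=1: → [9,19); WM=14; [0,10) fires=9
i=2 t=16 v=5: → [9,19); WM=14
i=3 t=11 v=2: DROP (t<14-1); WM=14
i=4 t=32 v=1: → [27,37); WM=30; [9,19) fires=5
i=5 t=36 v=6: → [36,46),[27,37); WM=34
i=6 t=42 v=2: → [36,46); WM=40; [27,37) fires=6
i=7 t=21 v=7: DROP (t<40-1); WM=40
i=8 t=23 v=4: DROP (t<40-1); WM=40
i=9 t=45 v=7: → [45,55),[36,46); WM=43
i=10 t=50 v=8: → [45,55); WM=48; [36,46) fires=7
i=11 t=37 v=1: DROP (t<48-1); WM=48
i=12 t=48 v=6: → [45,55); WM=48
i=13 t=56 v=2: → [54,64); WM=54
i=14 t=30 v=9: DROP (t<54-1); WM=54
i=15 t=54 v=3: → [54,64),[45,55); WM=54

3 7 8 11 14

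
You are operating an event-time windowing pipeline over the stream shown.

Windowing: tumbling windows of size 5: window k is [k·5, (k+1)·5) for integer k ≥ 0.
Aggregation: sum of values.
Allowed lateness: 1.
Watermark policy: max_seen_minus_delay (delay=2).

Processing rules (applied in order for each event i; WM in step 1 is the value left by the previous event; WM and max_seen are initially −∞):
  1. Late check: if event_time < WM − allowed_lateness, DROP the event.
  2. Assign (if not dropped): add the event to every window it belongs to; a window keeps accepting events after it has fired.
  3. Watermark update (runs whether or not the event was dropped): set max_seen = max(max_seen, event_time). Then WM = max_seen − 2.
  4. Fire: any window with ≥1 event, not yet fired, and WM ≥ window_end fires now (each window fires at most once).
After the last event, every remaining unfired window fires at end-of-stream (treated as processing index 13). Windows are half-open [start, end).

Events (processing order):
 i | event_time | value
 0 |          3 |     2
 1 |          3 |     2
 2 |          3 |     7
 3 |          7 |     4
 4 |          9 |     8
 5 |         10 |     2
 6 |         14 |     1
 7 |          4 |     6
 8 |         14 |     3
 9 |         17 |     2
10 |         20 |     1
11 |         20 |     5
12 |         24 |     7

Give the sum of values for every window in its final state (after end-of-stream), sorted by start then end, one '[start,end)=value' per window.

i=0 t=3 v=2: → [0,5); WM=1
i=1 t=3 v=2: → [0,5); WM=1
i=2 t=3 v=7: → [0,5); WM=1
i=3 t=7 v=4: → [5,10); WM=5; [0,5) fires=11
i=4 t=9 v=8: → [5,10); WM=7
i=5 t=10 v=2: → [10,15); WM=8
i=6 t=14 v=1: → [10,15); WM=12; [5,10) fires=12
i=7 t=4 v=6: DROP (t<12-1); WM=12
i=8 t=14 v=3: → [10,15); WM=12
i=9 t=17 v=2: → [15,20); WM=15; [10,15) fires=6
i=10 t=20 v=1: → [20,25); WM=18
i=11 t=20 v=5: → [20,25); WM=18
i=12 t=24 v=7: → [20,25); WM=22; [15,20) fires=2

[0,5)=11 [5,10)=12 [10,15)=6 [15,20)=2 [20,25)=13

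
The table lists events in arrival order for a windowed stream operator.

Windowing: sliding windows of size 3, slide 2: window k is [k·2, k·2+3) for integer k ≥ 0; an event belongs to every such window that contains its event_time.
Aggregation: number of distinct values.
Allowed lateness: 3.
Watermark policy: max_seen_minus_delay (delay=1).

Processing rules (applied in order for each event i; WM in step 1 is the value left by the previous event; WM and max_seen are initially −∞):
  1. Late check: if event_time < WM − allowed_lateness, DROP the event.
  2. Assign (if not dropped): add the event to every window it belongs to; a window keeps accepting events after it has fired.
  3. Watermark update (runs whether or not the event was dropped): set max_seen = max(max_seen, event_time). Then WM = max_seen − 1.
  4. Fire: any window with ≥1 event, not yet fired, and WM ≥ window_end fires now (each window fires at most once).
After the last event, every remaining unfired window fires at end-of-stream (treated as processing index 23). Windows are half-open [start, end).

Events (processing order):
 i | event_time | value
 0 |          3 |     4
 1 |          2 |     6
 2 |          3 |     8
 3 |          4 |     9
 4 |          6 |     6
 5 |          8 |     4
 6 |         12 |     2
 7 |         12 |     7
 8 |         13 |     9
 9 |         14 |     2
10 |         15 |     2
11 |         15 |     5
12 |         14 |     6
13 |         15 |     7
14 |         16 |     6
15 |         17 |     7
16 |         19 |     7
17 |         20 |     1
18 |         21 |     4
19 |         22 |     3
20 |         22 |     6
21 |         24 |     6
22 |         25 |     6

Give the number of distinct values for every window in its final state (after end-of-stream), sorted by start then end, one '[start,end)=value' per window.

i=0 t=3 v=4: → [2,5); WM=2
i=1 t=2 v=6: → [2,5),[0,3); WM=2
i=2 t=3 v=8: → [2,5); WM=2
i=3 t=4 v=9: → [4,7),[2,5); WM=3; [0,3) fires=1
i=4 t=6 v=6: → [6,9),[4,7); WM=5; [2,5) fires=4
i=5 t=8 v=4: → [8,11),[6,9); WM=7; [4,7) fires=2
i=6 t=12 v=2: → [12,15),[10,13); WM=11; [6,9) fires=2 [8,11) fires=1
i=7 t=12 v=7: → [12,15),[10,13); WM=11
i=8 t=13 v=9: → [12,15); WM=12
i=9 t=14 v=2: → [14,17),[12,15); WM=13; [10,13) fires=2
i=10 t=15 v=2: → [14,17); WM=14
i=11 t=15 v=5: → [14,17); WM=14
i=12 t=14 v=6: → [14,17),[12,15); WM=14
i=13 t=15 v=7: → [14,17); WM=14
i=14 t=16 v=6: → [16,19),[14,17); WM=15; [12,15) fires=4
i=15 t=17 v=7: → [16,19); WM=16
i=16 t=19 v=7: → [18,21); WM=18; [14,17) fires=4
i=17 t=20 v=1: → [20,23),[18,21); WM=19; [16,19) fires=2
i=18 t=21 v=4: → [20,23); WM=20
i=19 t=22 v=3: → [22,25),[20,23); WM=21; [18,21) fires=2
i=20 t=22 v=6: → [22,25),[20,23); WM=21
i=21 t=24 v=6: → [24,27),[22,25); WM=23; [20,23) fires=4
i=22 t=25 v=6: → [24,27); WM=24

[0,3)=1 [2,5)=4 [4,7)=2 [6,9)=2 [8,11)=1 [10,13)=2 [12,15)=4 [14,17)=4 [16,19)=2 [18,21)=2 [20,23)=4 [22,25)=2 [24,27)=1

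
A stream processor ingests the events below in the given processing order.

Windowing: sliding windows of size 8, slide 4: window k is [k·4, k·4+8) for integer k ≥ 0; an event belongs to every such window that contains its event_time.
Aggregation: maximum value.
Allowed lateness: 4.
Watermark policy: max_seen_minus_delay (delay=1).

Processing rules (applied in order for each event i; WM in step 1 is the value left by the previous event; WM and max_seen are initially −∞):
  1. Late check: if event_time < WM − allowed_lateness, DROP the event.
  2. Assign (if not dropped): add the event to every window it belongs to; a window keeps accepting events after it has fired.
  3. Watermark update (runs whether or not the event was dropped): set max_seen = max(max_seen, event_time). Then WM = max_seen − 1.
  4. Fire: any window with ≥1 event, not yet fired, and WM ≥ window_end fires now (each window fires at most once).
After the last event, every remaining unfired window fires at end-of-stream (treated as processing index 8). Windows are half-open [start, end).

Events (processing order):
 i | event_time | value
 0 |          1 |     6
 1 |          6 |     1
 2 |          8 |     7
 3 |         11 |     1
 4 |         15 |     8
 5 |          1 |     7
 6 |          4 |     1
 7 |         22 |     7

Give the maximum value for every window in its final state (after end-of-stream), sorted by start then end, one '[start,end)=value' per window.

i=0 t=1 v=6: → [0,8); WM=0
i=1 t=6 v=1: → [4,12),[0,8); WM=5
i=2 t=8 v=7: → [8,16),[4,12); WM=7
i=3 t=11 v=1: → [8,16),[4,12); WM=10; [0,8) fires=6
i=4 t=15 v=8: → [12,20),[8,16); WM=14; [4,12) fires=7
i=5 t=1 v=7: DROP (t<14-4); WM=14
i=6 t=4 v=1: DROP (t<14-4); WM=14
i=7 t=22 v=7: → [20,28),[16,24); WM=21; [8,16) fires=8 [12,20) fires=8

[0,8)=6 [4,12)=7 [8,16)=8 [12,20)=8 [16,24)=7 [20,28)=7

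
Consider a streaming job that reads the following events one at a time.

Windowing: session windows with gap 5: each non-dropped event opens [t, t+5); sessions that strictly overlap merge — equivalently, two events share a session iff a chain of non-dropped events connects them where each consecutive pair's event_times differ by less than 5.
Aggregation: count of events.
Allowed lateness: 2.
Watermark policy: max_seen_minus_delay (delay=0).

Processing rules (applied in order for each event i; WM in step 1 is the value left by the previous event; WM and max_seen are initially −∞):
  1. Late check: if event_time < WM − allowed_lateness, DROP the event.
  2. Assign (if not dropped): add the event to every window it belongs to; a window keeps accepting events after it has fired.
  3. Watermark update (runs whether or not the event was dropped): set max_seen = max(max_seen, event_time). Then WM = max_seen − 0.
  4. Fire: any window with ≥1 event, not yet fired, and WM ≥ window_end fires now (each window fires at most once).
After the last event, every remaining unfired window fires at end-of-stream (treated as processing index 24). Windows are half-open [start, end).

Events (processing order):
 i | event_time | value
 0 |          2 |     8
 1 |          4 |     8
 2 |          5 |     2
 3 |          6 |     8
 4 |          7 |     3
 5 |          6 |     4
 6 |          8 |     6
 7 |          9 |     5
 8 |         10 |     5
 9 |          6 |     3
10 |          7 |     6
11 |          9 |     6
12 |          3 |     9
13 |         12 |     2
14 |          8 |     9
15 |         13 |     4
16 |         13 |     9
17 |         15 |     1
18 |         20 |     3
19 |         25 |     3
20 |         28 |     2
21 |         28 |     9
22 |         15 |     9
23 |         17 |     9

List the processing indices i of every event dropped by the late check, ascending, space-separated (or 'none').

9 10 12 14 22 23

i=0 t=2 v=8: → [2,7); WM=2
i=1 t=4 v=8: → [2,9); WM=4
i=2 t=5 v=2: → [2,10); WM=5
i=3 t=6 v=8: → [2,11); WM=6
i=4 t=7 v=3: → [2,12); WM=7
i=5 t=6 v=4: → [2,12); WM=7
i=6 t=8 v=6: → [2,13); WM=8
i=7 t=9 v=5: → [2,14); WM=9
i=8 t=10 v=5: → [2,15); WM=10
i=9 t=6 v=3: DROP (t<10-2); WM=10
i=10 t=7 v=6: DROP (t<10-2); WM=10
i=11 t=9 v=6: → [2,15); WM=10
i=12 t=3 v=9: DROP (t<10-2); WM=10
i=13 t=12 v=2: → [2,17); WM=12
i=14 t=8 v=9: DROP (t<12-2); WM=12
i=15 t=13 v=4: → [2,18); WM=13
i=16 t=13 v=9: → [2,18); WM=13
i=17 t=15 v=1: → [2,20); WM=15
i=18 t=20 v=3: → [20,25); WM=20
i=19 t=25 v=3: → [25,30); WM=25
i=20 t=28 v=2: → [25,33); WM=28
i=21 t=28 v=9: → [25,33); WM=28
i=22 t=15 v=9: DROP (t<28-2); WM=28
i=23 t=17 v=9: DROP (t<28-2); WM=28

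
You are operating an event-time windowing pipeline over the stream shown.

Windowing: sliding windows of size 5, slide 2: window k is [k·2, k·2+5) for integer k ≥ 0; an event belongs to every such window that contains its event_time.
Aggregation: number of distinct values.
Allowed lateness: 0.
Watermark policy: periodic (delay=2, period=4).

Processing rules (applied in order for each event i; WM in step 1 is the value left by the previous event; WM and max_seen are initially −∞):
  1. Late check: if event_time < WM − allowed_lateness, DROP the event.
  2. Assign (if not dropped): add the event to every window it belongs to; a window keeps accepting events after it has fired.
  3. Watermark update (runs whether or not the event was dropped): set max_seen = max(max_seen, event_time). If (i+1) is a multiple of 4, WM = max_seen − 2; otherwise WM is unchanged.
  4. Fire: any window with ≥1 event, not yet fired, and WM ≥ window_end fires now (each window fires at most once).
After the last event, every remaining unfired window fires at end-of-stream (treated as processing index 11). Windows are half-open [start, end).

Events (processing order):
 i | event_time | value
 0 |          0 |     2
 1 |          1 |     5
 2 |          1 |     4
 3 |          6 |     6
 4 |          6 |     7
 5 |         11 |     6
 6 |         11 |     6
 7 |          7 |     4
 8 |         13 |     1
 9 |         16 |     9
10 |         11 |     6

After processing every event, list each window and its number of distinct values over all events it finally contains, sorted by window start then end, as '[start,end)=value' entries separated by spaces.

i=0 t=0 v=2: → [0,5); WM=−∞
i=1 t=1 v=5: → [0,5); WM=−∞
i=2 t=1 v=4: → [0,5); WM=−∞
i=3 t=6 v=6: → [6,11),[4,9),[2,7); WM=4
i=4 t=6 v=7: → [6,11),[4,9),[2,7); WM=4
i=5 t=11 v=6: → [10,15),[8,13); WM=4
i=6 t=11 v=6: → [10,15),[8,13); WM=4
i=7 t=7 v=4: → [6,11),[4,9); WM=9; [0,5) fires=3 [2,7) fires=2 [4,9) fires=3
i=8 t=13 v=1: → [12,17),[10,15); WM=9
i=9 t=16 v=9: → [16,21),[14,19),[12,17); WM=9
i=10 t=11 v=6: → [10,15),[8,13); WM=9

[0,5)=3 [2,7)=2 [4,9)=3 [6,11)=3 [8,13)=1 [10,15)=2 [12,17)=2 [14,19)=1 [16,21)=1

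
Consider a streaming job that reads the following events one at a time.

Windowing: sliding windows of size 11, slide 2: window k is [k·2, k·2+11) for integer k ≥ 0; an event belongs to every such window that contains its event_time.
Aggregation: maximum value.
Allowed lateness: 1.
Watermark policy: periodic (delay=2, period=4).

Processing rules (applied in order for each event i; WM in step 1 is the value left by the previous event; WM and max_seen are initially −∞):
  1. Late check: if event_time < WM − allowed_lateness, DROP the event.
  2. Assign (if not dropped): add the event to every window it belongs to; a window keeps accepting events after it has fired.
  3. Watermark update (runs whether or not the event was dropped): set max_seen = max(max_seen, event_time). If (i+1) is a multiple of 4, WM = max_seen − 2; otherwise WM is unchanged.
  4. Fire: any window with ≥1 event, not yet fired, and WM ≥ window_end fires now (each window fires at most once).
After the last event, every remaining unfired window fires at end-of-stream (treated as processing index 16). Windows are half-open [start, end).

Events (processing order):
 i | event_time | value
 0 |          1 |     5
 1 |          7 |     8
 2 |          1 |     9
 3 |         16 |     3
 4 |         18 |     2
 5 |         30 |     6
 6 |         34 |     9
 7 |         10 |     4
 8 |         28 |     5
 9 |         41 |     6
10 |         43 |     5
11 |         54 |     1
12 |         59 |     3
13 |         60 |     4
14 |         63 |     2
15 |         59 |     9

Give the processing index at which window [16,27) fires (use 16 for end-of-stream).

i=0 t=1 v=5: → [0,11); WM=−∞
i=1 t=7 v=8: → [6,17),[4,15),[2,13),[0,11); WM=−∞
i=2 t=1 v=9: → [0,11); WM=−∞
i=3 t=16 v=3: → [16,27),[14,25),[12,23),[10,21),[8,19),[6,17); WM=14; [0,11) fires=9 [2,13) fires=8
i=4 t=18 v=2: → [18,29),[16,27),[14,25),[12,23),[10,21),[8,19); WM=14
i=5 t=30 v=6: → [30,41),[28,39),[26,37),[24,35),[22,33),[20,31); WM=14
i=6 t=34 v=9: → [34,45),[32,43),[30,41),[28,39),[26,37),[24,35); WM=14
i=7 t=10 v=4: DROP (t<14-1); WM=32; [4,15) fires=8 [6,17) fires=8 [8,19) fires=3 [10,21) fires=3 [12,23) fires=3 [14,25) fires=3 [16,27) fires=3 [18,29) fires=2 [20,31) fires=6
i=8 t=28 v=5: DROP (t<32-1); WM=32
i=9 t=41 v=6: → [40,51),[38,49),[36,47),[34,45),[32,43); WM=32
i=10 t=43 v=5: → [42,53),[40,51),[38,49),[36,47),[34,45); WM=32
i=11 t=54 v=1: → [54,65),[52,63),[50,61),[48,59),[46,57),[44,55); WM=52; [22,33) fires=6 [24,35) fires=9 [26,37) fires=9 [28,39) fires=9 [30,41) fires=9 [32,43) fires=9 [34,45) fires=9 [36,47) fires=6 [38,49) fires=6 [40,51) fires=6
i=12 t=59 v=3: → [58,69),[56,67),[54,65),[52,63),[50,61); WM=52
i=13 t=60 v=4: → [60,71),[58,69),[56,67),[54,65),[52,63),[50,61); WM=52
i=14 t=63 v=2: → [62,73),[60,71),[58,69),[56,67),[54,65); WM=52
i=15 t=59 v=9: → [58,69),[56,67),[54,65),[52,63),[50,61); WM=61; [42,53) fires=5 [44,55) fires=1 [46,57) fires=1 [48,59) fires=1 [50,61) fires=9

7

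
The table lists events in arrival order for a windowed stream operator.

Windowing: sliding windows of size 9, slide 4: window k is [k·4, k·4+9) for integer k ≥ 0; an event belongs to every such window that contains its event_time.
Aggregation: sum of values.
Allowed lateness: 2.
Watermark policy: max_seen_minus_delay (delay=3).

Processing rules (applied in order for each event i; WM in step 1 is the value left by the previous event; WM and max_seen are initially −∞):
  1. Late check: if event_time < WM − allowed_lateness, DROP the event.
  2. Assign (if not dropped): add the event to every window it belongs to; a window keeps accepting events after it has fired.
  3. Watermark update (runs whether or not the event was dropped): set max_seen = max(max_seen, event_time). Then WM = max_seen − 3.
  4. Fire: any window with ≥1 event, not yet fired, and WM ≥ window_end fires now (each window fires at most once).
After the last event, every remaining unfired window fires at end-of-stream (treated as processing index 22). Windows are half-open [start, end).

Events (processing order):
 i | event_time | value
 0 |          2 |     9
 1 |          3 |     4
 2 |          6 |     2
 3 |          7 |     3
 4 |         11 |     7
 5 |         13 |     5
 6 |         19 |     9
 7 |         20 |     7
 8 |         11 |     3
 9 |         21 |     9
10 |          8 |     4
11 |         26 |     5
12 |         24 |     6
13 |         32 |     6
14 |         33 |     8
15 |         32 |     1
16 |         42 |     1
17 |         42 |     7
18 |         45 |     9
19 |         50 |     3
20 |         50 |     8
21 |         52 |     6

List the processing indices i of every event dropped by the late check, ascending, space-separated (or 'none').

i=0 t=2 v=9: → [0,9); WM=-1
i=1 t=3 v=4: → [0,9); WM=0
i=2 t=6 v=2: → [4,13),[0,9); WM=3
i=3 t=7 v=3: → [4,13),[0,9); WM=4
i=4 t=11 v=7: → [8,17),[4,13); WM=8
i=5 t=13 v=5: → [12,21),[8,17); WM=10; [0,9) fires=18
i=6 t=19 v=9: → [16,25),[12,21); WM=16; [4,13) fires=12
i=7 t=20 v=7: → [20,29),[16,25),[12,21); WM=17; [8,17) fires=12
i=8 t=11 v=3: DROP (t<17-2); WM=17
i=9 t=21 v=9: → [20,29),[16,25); WM=18
i=10 t=8 v=4: DROP (t<18-2); WM=18
i=11 t=26 v=5: → [24,33),[20,29); WM=23; [12,21) fires=21
i=12 t=24 v=6: → [24,33),[20,29),[16,25); WM=23
i=13 t=32 v=6: → [32,41),[28,37),[24,33); WM=29; [16,25) fires=31 [20,29) fires=27
i=14 t=33 v=8: → [32,41),[28,37); WM=30
i=15 t=32 v=1: → [32,41),[28,37),[24,33); WM=30
i=16 t=42 v=1: → [40,49),[36,45); WM=39; [24,33) fires=18 [28,37) fires=15
i=17 t=42 v=7: → [40,49),[36,45); WM=39
i=18 t=45 v=9: → [44,53),[40,49); WM=42; [32,41) fires=15
i=19 t=50 v=3: → [48,57),[44,53); WM=47; [36,45) fires=8
i=20 t=50 v=8: → [48,57),[44,53); WM=47
i=21 t=52 v=6: → [52,61),[48,57),[44,53); WM=49; [40,49) fires=17

8 10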